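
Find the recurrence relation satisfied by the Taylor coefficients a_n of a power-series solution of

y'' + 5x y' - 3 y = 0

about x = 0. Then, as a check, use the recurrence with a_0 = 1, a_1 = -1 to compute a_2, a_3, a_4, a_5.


Substitute y = sum_n a_n x^n.
y''(x) has coefficient (n+2)(n+1) a_{n+2} at x^n;
5 x y'(x) has coefficient 5 n a_n at x^n (shift);
-3 y(x) has coefficient -3 a_n at x^n.
Matching x^n: (n+2)(n+1) a_{n+2} + (5n - 3) a_n = 0.
Thus a_{n+2} = (-5n + 3) / ((n+1)(n+2)) * a_n.

Check with a_0 = 1, a_1 = -1 (apply the recurrence for n = 0, 1, 2, 3): a_0 = 1, a_1 = -1, a_2 = 3/2, a_3 = 1/3, a_4 = -7/8, a_5 = -1/5.

a_(n+2) = (-5n + 3) / ((n+1)(n+2)) * a_n; check: a_0 = 1, a_1 = -1, a_2 = 3/2, a_3 = 1/3, a_4 = -7/8, a_5 = -1/5


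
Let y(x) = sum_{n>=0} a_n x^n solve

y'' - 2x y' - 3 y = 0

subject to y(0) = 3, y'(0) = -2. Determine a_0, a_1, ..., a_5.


Ansatz: y(x) = sum_{n>=0} a_n x^n, so y'(x) = sum_{n>=1} n a_n x^(n-1) and y''(x) = sum_{n>=2} n(n-1) a_n x^(n-2).
Substitute into P(x) y'' + Q(x) y' + R(x) y = 0 with P(x) = 1, Q(x) = -2x, R(x) = -3, and match powers of x.
Initial conditions: a_0 = 3, a_1 = -2.
Setting the coefficient of each power of x to zero and solving order by order (substituting the coefficients already found):
  x^0: 2 a_2 - 3 a_0 = 0  ->  2 a_2 = 3 a_0 = 9  ->  a_2 = 9/2
  x^1: 6 a_3 - 5 a_1 = 0  ->  6 a_3 = 5 a_1 = -10  ->  a_3 = -5/3
  x^2: 12 a_4 - 7 a_2 = 0  ->  12 a_4 = 7 a_2 = 63/2  ->  a_4 = 21/8
  x^3: 20 a_5 - 9 a_3 = 0  ->  20 a_5 = 9 a_3 = -15  ->  a_5 = -3/4
Truncated series: y(x) = 3 - 2 x + (9/2) x^2 - (5/3) x^3 + (21/8) x^4 - (3/4) x^5 + O(x^6).

a_0 = 3; a_1 = -2; a_2 = 9/2; a_3 = -5/3; a_4 = 21/8; a_5 = -3/4


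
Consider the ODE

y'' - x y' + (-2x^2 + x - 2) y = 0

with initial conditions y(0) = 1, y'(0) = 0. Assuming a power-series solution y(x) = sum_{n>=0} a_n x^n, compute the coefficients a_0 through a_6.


Ansatz: y(x) = sum_{n>=0} a_n x^n, so y'(x) = sum_{n>=1} n a_n x^(n-1) and y''(x) = sum_{n>=2} n(n-1) a_n x^(n-2).
Substitute into P(x) y'' + Q(x) y' + R(x) y = 0 with P(x) = 1, Q(x) = -x, R(x) = -2x^2 + x - 2, and match powers of x.
Initial conditions: a_0 = 1, a_1 = 0.
Setting the coefficient of each power of x to zero and solving order by order (substituting the coefficients already found):
  x^0: 2 a_2 - 2 a_0 = 0  ->  2 a_2 = 2 a_0 = 2  ->  a_2 = 1
  x^1: 6 a_3 - 3 a_1 + a_0 = 0  ->  6 a_3 = 3 a_1 - a_0 = -1  ->  a_3 = -1/6
  x^2: 12 a_4 - 4 a_2 + a_1 - 2 a_0 = 0  ->  12 a_4 = 4 a_2 - a_1 + 2 a_0 = 6  ->  a_4 = 1/2
  x^3: 20 a_5 - 5 a_3 + a_2 - 2 a_1 = 0  ->  20 a_5 = 5 a_3 - a_2 + 2 a_1 = -11/6  ->  a_5 = -11/120
  x^4: 30 a_6 - 6 a_4 + a_3 - 2 a_2 = 0  ->  30 a_6 = 6 a_4 - a_3 + 2 a_2 = 31/6  ->  a_6 = 31/180
Truncated series: y(x) = 1 + x^2 - (1/6) x^3 + (1/2) x^4 - (11/120) x^5 + (31/180) x^6 + O(x^7).

a_0 = 1; a_1 = 0; a_2 = 1; a_3 = -1/6; a_4 = 1/2; a_5 = -11/120; a_6 = 31/180


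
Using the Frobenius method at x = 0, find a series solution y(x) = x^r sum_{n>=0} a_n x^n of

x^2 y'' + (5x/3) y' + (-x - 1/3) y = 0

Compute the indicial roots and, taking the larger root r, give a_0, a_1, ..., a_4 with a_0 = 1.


Write in Frobenius form y'' + (p(x)/x) y' + (q(x)/x^2) y = 0:
  p(x) = 5/3,  q(x) = -x - 1/3.
Indicial equation: r(r-1) + (5/3) r + (-1/3) = 0 -> roots r_1 = 1/3, r_2 = -1.
Take r = r_1 = 1/3. Let y(x) = x^r sum_{n>=0} a_n x^n with a_0 = 1.
Substitute y = x^r sum a_n x^n and match x^{r+n}. The recurrence is
  D(n) a_n - 1 a_{n-1} = 0,  where D(n) = (r+n)(r+n-1) + (5/3)(r+n) + (-1/3).
  a_n = 1 / D(n) * a_{n-1}.
Since the indicial polynomial factors as (r - r_1)(r - r_2), D(n) = (r_1 + n - r_1)(r_1 + n - r_2) = n(n + 4/3).
Evaluating step by step (a_0 = 1):
  n = 1: D(1) = 1(1 + 4/3) = 7/3; numerator = 1(1) = 1; a_1 = (1)/(7/3) = 3/7
  n = 2: D(2) = 2(2 + 4/3) = 20/3; numerator = 1(3/7) = 3/7; a_2 = (3/7)/(20/3) = 9/140
  n = 3: D(3) = 3(3 + 4/3) = 13; numerator = 1(9/140) = 9/140; a_3 = (9/140)/(13) = 9/1820
  n = 4: D(4) = 4(4 + 4/3) = 64/3; numerator = 1(9/1820) = 9/1820; a_4 = (9/1820)/(64/3) = 27/116480

r = 1/3; a_0 = 1; a_1 = 3/7; a_2 = 9/140; a_3 = 9/1820; a_4 = 27/116480


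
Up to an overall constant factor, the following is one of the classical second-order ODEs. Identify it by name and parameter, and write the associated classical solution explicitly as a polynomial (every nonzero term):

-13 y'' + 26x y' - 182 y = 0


All three coefficients share the factor -13; dividing through by -13 gives  y'' - 2x y' + 14 y = 0.
This matches the Hermite equation y'' - 2x y' + 2n y = 0 with 2n = 14, so n = 7; the polynomial solution is H_7(x).
With y = sum_k a_k x^k, matching x^k gives (k+2)(k+1) a_{k+2} = 2(k - n) a_k = 2(k - 7) a_k. The right side vanishes at k = 7, so the series with the parity of 7 terminates at degree 7.
Standard normalization: leading coefficient of H_n is 2^n, so a_7 = 2^7 = 128. Work downward with a_k = (k+1)(k+2) a_{k+2} / (2(k - n)):
  a_5 = (6)(7)(128) / (2(5 - 7)) = 5376/(-4) = -1344
  a_3 = (4)(5)(-1344) / (2(3 - 7)) = -26880/(-8) = 3360
  a_1 = (2)(3)(3360) / (2(1 - 7)) = 20160/(-12) = -1680
Hence H_7(x) = 128 x^7 - 1344 x^5 + 3360 x^3 - 1680 x.

H_7(x); series = 128 x^7 - 1344 x^5 + 3360 x^3 - 1680 x


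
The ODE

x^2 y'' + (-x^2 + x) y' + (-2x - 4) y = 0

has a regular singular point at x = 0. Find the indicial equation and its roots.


Divide by x^2 to reach normal form y'' + P_1(x) y' + P_2(x) y = 0 with P_1(x) = -1 + 1/x and P_2(x) = -2/x - 4/x^2.
x = 0 is a singular point because the y'-coefficient -1 + 1/x has a pole at x = 0 and the y-coefficient -2/x - 4/x^2 has a pole at x = 0.
It is a regular singular point because x P_1(x) = p(x) = 1 - x and x^2 P_2(x) = q(x) = -2x - 4 are polynomials, hence analytic at x = 0.
p(0) = 1,  q(0) = -4.
Indicial equation: r(r-1) + p(0) r + q(0) = 0, i.e. r^2 + (p(0) - 1) r + q(0) = 0, i.e. r^2 - 4 = 0.
Discriminant: (0)^2 - 4(-4) = 16, so r = (0 ± 4)/2.
Solving: r_1 = 2, r_2 = -2.

indicial: r^2 - 4 = 0; roots r_1 = 2, r_2 = -2


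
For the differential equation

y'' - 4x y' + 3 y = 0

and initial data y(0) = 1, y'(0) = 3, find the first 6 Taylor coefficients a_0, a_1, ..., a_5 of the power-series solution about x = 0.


Ansatz: y(x) = sum_{n>=0} a_n x^n, so y'(x) = sum_{n>=1} n a_n x^(n-1) and y''(x) = sum_{n>=2} n(n-1) a_n x^(n-2).
Substitute into P(x) y'' + Q(x) y' + R(x) y = 0 with P(x) = 1, Q(x) = -4x, R(x) = 3, and match powers of x.
Initial conditions: a_0 = 1, a_1 = 3.
Setting the coefficient of each power of x to zero and solving order by order (substituting the coefficients already found):
  x^0: 2 a_2 + 3 a_0 = 0  ->  2 a_2 = -3 a_0 = -3  ->  a_2 = -3/2
  x^1: 6 a_3 - a_1 = 0  ->  6 a_3 = a_1 = 3  ->  a_3 = 1/2
  x^2: 12 a_4 - 5 a_2 = 0  ->  12 a_4 = 5 a_2 = -15/2  ->  a_4 = -5/8
  x^3: 20 a_5 - 9 a_3 = 0  ->  20 a_5 = 9 a_3 = 9/2  ->  a_5 = 9/40
Truncated series: y(x) = 1 + 3 x - (3/2) x^2 + (1/2) x^3 - (5/8) x^4 + (9/40) x^5 + O(x^6).

a_0 = 1; a_1 = 3; a_2 = -3/2; a_3 = 1/2; a_4 = -5/8; a_5 = 9/40


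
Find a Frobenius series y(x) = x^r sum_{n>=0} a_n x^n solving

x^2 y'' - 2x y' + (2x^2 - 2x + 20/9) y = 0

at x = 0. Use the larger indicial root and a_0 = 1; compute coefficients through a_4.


Write in Frobenius form y'' + (p(x)/x) y' + (q(x)/x^2) y = 0:
  p(x) = -2,  q(x) = 2x^2 - 2x + 20/9.
Indicial equation: r(r-1) + (-2) r + (20/9) = 0 -> roots r_1 = 5/3, r_2 = 4/3.
Take r = r_1 = 5/3. Let y(x) = x^r sum_{n>=0} a_n x^n with a_0 = 1.
Substitute y = x^r sum a_n x^n and match x^{r+n}. The recurrence is
  D(n) a_n - 2 a_{n-1} + 2 a_{n-2} = 0,  where D(n) = (r+n)(r+n-1) + (-2)(r+n) + (20/9).
  a_n = [2 a_{n-1} - 2 a_{n-2}] / D(n).
Since the indicial polynomial factors as (r - r_1)(r - r_2), D(n) = (r_1 + n - r_1)(r_1 + n - r_2) = n(n + 1/3).
Evaluating step by step (a_0 = 1):
  n = 1: D(1) = 1(1 + 1/3) = 4/3; numerator = 2(1) = 2; a_1 = (2)/(4/3) = 3/2
  n = 2: D(2) = 2(2 + 1/3) = 14/3; numerator = 2(3/2) - 2(1) = 1; a_2 = (1)/(14/3) = 3/14
  n = 3: D(3) = 3(3 + 1/3) = 10; numerator = 2(3/14) - 2(3/2) = -18/7; a_3 = (-18/7)/(10) = -9/35
  n = 4: D(4) = 4(4 + 1/3) = 52/3; numerator = 2(-9/35) - 2(3/14) = -33/35; a_4 = (-33/35)/(52/3) = -99/1820

r = 5/3; a_0 = 1; a_1 = 3/2; a_2 = 3/14; a_3 = -9/35; a_4 = -99/1820


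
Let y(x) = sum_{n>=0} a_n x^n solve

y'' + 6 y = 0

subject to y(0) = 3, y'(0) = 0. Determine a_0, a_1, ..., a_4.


Ansatz: y(x) = sum_{n>=0} a_n x^n, so y'(x) = sum_{n>=1} n a_n x^(n-1) and y''(x) = sum_{n>=2} n(n-1) a_n x^(n-2).
Substitute into P(x) y'' + Q(x) y' + R(x) y = 0 with P(x) = 1, Q(x) = 0, R(x) = 6, and match powers of x.
Initial conditions: a_0 = 3, a_1 = 0.
Setting the coefficient of each power of x to zero and solving order by order (substituting the coefficients already found):
  x^0: 2 a_2 + 6 a_0 = 0  ->  2 a_2 = -6 a_0 = -18  ->  a_2 = -9
  x^1: 6 a_3 + 6 a_1 = 0  ->  6 a_3 = -6 a_1 = 0  ->  a_3 = 0
  x^2: 12 a_4 + 6 a_2 = 0  ->  12 a_4 = -6 a_2 = 54  ->  a_4 = 9/2
Truncated series: y(x) = 3 - 9 x^2 + (9/2) x^4 + O(x^5).

a_0 = 3; a_1 = 0; a_2 = -9; a_3 = 0; a_4 = 9/2


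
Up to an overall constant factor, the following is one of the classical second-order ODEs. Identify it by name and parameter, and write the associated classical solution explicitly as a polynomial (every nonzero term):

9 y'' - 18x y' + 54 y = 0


All three coefficients share the factor 9; dividing through by 9 gives  y'' - 2x y' + 6 y = 0.
This matches the Hermite equation y'' - 2x y' + 2n y = 0 with 2n = 6, so n = 3; the polynomial solution is H_3(x).
With y = sum_k a_k x^k, matching x^k gives (k+2)(k+1) a_{k+2} = 2(k - n) a_k = 2(k - 3) a_k. The right side vanishes at k = 3, so the series with the parity of 3 terminates at degree 3.
Standard normalization: leading coefficient of H_n is 2^n, so a_3 = 2^3 = 8. Work downward with a_k = (k+1)(k+2) a_{k+2} / (2(k - n)):
  a_1 = (2)(3)(8) / (2(1 - 3)) = 48/(-4) = -12
Hence H_3(x) = 8 x^3 - 12 x.

H_3(x); series = 8 x^3 - 12 x


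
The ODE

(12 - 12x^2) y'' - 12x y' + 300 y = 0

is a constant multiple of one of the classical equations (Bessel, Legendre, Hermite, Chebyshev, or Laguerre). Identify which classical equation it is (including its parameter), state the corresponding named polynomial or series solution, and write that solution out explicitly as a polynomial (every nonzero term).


All three coefficients share the factor 12; dividing through by 12 gives  (1 - x^2) y'' - x y' + 25 y = 0.
This matches the Chebyshev equation (1 - x^2) y'' - x y' + n^2 y = 0 (note the -x y' term, not -2x y') with n^2 = 25, so n = 5; the polynomial solution is T_5(x).
With y = sum_k a_k x^k, matching x^k gives (k+2)(k+1) a_{k+2} = (k^2 - n^2) a_k = (k - 5)(k + 5) a_k. The right side vanishes at k = 5, so the series with the parity of 5 terminates at degree 5.
Standard normalization: leading coefficient of T_n is 2^(n-1), so a_5 = 2^4 = 16. Work downward with a_k = (k+1)(k+2) a_{k+2} / ((k - 5)(k + 5)):
  a_3 = (4)(5)(16) / ((3 - 5)(3 + 5)) = 320/(-16) = -20
  a_1 = (2)(3)(-20) / ((1 - 5)(1 + 5)) = -120/(-24) = 5
Hence T_5(x) = 16 x^5 - 20 x^3 + 5 x.

T_5(x); series = 16 x^5 - 20 x^3 + 5 x


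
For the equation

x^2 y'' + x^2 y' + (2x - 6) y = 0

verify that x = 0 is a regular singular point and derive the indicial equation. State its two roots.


Divide by x^2 to reach normal form y'' + P_1(x) y' + P_2(x) y = 0 with P_1(x) = 1 and P_2(x) = 2/x - 6/x^2.
x = 0 is a singular point because the y-coefficient 2/x - 6/x^2 has a pole at x = 0.
It is a regular singular point because x P_1(x) = p(x) = x and x^2 P_2(x) = q(x) = 2x - 6 are polynomials, hence analytic at x = 0.
p(0) = 0,  q(0) = -6.
Indicial equation: r(r-1) + p(0) r + q(0) = 0, i.e. r^2 + (p(0) - 1) r + q(0) = 0, i.e. r^2 - 1 r - 6 = 0.
Discriminant: (-1)^2 - 4(-6) = 25, so r = (1 ± 5)/2.
Solving: r_1 = 3, r_2 = -2.

indicial: r^2 - 1 r - 6 = 0; roots r_1 = 3, r_2 = -2


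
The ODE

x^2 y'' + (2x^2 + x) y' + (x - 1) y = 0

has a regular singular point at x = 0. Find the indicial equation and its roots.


Divide by x^2 to reach normal form y'' + P_1(x) y' + P_2(x) y = 0 with P_1(x) = 2 + 1/x and P_2(x) = 1/x - 1/x^2.
x = 0 is a singular point because the y'-coefficient 2 + 1/x has a pole at x = 0 and the y-coefficient 1/x - 1/x^2 has a pole at x = 0.
It is a regular singular point because x P_1(x) = p(x) = 2x + 1 and x^2 P_2(x) = q(x) = x - 1 are polynomials, hence analytic at x = 0.
p(0) = 1,  q(0) = -1.
Indicial equation: r(r-1) + p(0) r + q(0) = 0, i.e. r^2 + (p(0) - 1) r + q(0) = 0, i.e. r^2 - 1 = 0.
Discriminant: (0)^2 - 4(-1) = 4, so r = (0 ± 2)/2.
Solving: r_1 = 1, r_2 = -1.

indicial: r^2 - 1 = 0; roots r_1 = 1, r_2 = -1


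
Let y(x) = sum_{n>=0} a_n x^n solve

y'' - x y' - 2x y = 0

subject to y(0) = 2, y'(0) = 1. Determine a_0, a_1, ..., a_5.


Ansatz: y(x) = sum_{n>=0} a_n x^n, so y'(x) = sum_{n>=1} n a_n x^(n-1) and y''(x) = sum_{n>=2} n(n-1) a_n x^(n-2).
Substitute into P(x) y'' + Q(x) y' + R(x) y = 0 with P(x) = 1, Q(x) = -x, R(x) = -2x, and match powers of x.
Initial conditions: a_0 = 2, a_1 = 1.
Setting the coefficient of each power of x to zero and solving order by order (substituting the coefficients already found):
  x^0: 2 a_2 = 0  ->  a_2 = 0
  x^1: 6 a_3 - a_1 - 2 a_0 = 0  ->  6 a_3 = a_1 + 2 a_0 = 5  ->  a_3 = 5/6
  x^2: 12 a_4 - 2 a_2 - 2 a_1 = 0  ->  12 a_4 = 2 a_2 + 2 a_1 = 2  ->  a_4 = 1/6
  x^3: 20 a_5 - 3 a_3 - 2 a_2 = 0  ->  20 a_5 = 3 a_3 + 2 a_2 = 5/2  ->  a_5 = 1/8
Truncated series: y(x) = 2 + x + (5/6) x^3 + (1/6) x^4 + (1/8) x^5 + O(x^6).

a_0 = 2; a_1 = 1; a_2 = 0; a_3 = 5/6; a_4 = 1/6; a_5 = 1/8


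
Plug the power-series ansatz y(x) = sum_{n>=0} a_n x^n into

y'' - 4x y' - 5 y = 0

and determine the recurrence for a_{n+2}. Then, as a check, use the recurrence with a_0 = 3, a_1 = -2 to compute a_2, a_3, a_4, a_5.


Substitute y = sum_n a_n x^n.
y''(x) has coefficient (n+2)(n+1) a_{n+2} at x^n;
-4 x y'(x) has coefficient -4 n a_n at x^n (shift);
-5 y(x) has coefficient -5 a_n at x^n.
Matching x^n: (n+2)(n+1) a_{n+2} + (-4n - 5) a_n = 0.
Thus a_{n+2} = (4n + 5) / ((n+1)(n+2)) * a_n.

Check with a_0 = 3, a_1 = -2 (apply the recurrence for n = 0, 1, 2, 3): a_0 = 3, a_1 = -2, a_2 = 15/2, a_3 = -3, a_4 = 65/8, a_5 = -51/20.

a_(n+2) = (4n + 5) / ((n+1)(n+2)) * a_n; check: a_0 = 3, a_1 = -2, a_2 = 15/2, a_3 = -3, a_4 = 65/8, a_5 = -51/20


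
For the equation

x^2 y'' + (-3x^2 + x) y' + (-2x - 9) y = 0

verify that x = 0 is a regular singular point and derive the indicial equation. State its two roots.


Divide by x^2 to reach normal form y'' + P_1(x) y' + P_2(x) y = 0 with P_1(x) = -3 + 1/x and P_2(x) = -2/x - 9/x^2.
x = 0 is a singular point because the y'-coefficient -3 + 1/x has a pole at x = 0 and the y-coefficient -2/x - 9/x^2 has a pole at x = 0.
It is a regular singular point because x P_1(x) = p(x) = 1 - 3x and x^2 P_2(x) = q(x) = -2x - 9 are polynomials, hence analytic at x = 0.
p(0) = 1,  q(0) = -9.
Indicial equation: r(r-1) + p(0) r + q(0) = 0, i.e. r^2 + (p(0) - 1) r + q(0) = 0, i.e. r^2 - 9 = 0.
Discriminant: (0)^2 - 4(-9) = 36, so r = (0 ± 6)/2.
Solving: r_1 = 3, r_2 = -3.

indicial: r^2 - 9 = 0; roots r_1 = 3, r_2 = -3


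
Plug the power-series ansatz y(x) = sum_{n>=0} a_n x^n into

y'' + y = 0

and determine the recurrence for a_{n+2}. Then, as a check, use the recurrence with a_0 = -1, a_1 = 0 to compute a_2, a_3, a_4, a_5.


Substitute y = sum_n a_n x^n into y'' + (const) y = 0.
y''(x) = sum_{n>=0} (n+2)(n+1) a_{n+2} x^n.
The ODE becomes sum_n [(n+2)(n+1) a_{n+2} + 1 a_n] x^n = 0.
Setting each coefficient to zero gives the recurrence:
  (n+2)(n+1) a_{n+2} + 1 a_n = 0,
  a_{n+2} = -1 / ((n+1)(n+2)) a_n.

Check with a_0 = -1, a_1 = 0 (apply the recurrence for n = 0, 1, 2, 3): a_0 = -1, a_1 = 0, a_2 = 1/2, a_3 = 0, a_4 = -1/24, a_5 = 0.

a_{n+2} = -1/((n+1)(n+2)) * a_n; check: a_0 = -1, a_1 = 0, a_2 = 1/2, a_3 = 0, a_4 = -1/24, a_5 = 0


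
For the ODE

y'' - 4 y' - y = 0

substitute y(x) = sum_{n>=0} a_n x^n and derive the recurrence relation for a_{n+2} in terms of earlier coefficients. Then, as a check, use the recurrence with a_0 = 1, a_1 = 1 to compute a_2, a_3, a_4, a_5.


Substitute y = sum_n a_n x^n.
y''(x) has coefficient (n+2)(n+1) a_{n+2} at x^n;
-4 y'(x) has coefficient -4 (n+1) a_{n+1} at x^n;
-y(x) has coefficient -1 a_n at x^n.
Matching x^n: (n+2)(n+1) a_{n+2} - 4 (n+1) a_{n+1} - 1 a_n = 0.
Thus a_{n+2} = [4 (n+1) a_{n+1} + 1 a_n] / ((n+1)(n+2)).

Check with a_0 = 1, a_1 = 1 (apply the recurrence for n = 0, 1, 2, 3): a_0 = 1, a_1 = 1, a_2 = 5/2, a_3 = 7/2, a_4 = 89/24, a_5 = 377/120.

a_(n+2) = [4 (n+1) a_(n+1) + 1 a_n] / ((n+1)(n+2)); check: a_0 = 1, a_1 = 1, a_2 = 5/2, a_3 = 7/2, a_4 = 89/24, a_5 = 377/120


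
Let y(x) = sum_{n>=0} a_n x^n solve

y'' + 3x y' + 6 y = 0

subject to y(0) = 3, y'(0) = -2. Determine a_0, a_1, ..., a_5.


Ansatz: y(x) = sum_{n>=0} a_n x^n, so y'(x) = sum_{n>=1} n a_n x^(n-1) and y''(x) = sum_{n>=2} n(n-1) a_n x^(n-2).
Substitute into P(x) y'' + Q(x) y' + R(x) y = 0 with P(x) = 1, Q(x) = 3x, R(x) = 6, and match powers of x.
Initial conditions: a_0 = 3, a_1 = -2.
Setting the coefficient of each power of x to zero and solving order by order (substituting the coefficients already found):
  x^0: 2 a_2 + 6 a_0 = 0  ->  2 a_2 = -6 a_0 = -18  ->  a_2 = -9
  x^1: 6 a_3 + 9 a_1 = 0  ->  6 a_3 = -9 a_1 = 18  ->  a_3 = 3
  x^2: 12 a_4 + 12 a_2 = 0  ->  12 a_4 = -12 a_2 = 108  ->  a_4 = 9
  x^3: 20 a_5 + 15 a_3 = 0  ->  20 a_5 = -15 a_3 = -45  ->  a_5 = -9/4
Truncated series: y(x) = 3 - 2 x - 9 x^2 + 3 x^3 + 9 x^4 - (9/4) x^5 + O(x^6).

a_0 = 3; a_1 = -2; a_2 = -9; a_3 = 3; a_4 = 9; a_5 = -9/4


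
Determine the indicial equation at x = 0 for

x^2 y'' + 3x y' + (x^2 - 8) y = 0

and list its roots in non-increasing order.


Divide by x^2 to reach normal form y'' + P_1(x) y' + P_2(x) y = 0 with P_1(x) = 3/x and P_2(x) = 1 - 8/x^2.
x = 0 is a singular point because the y'-coefficient 3/x has a pole at x = 0 and the y-coefficient 1 - 8/x^2 has a pole at x = 0.
It is a regular singular point because x P_1(x) = p(x) = 3 and x^2 P_2(x) = q(x) = x^2 - 8 are polynomials, hence analytic at x = 0.
p(0) = 3,  q(0) = -8.
Indicial equation: r(r-1) + p(0) r + q(0) = 0, i.e. r^2 + (p(0) - 1) r + q(0) = 0, i.e. r^2 + 2 r - 8 = 0.
Discriminant: (2)^2 - 4(-8) = 36, so r = (-2 ± 6)/2.
Solving: r_1 = 2, r_2 = -4.

indicial: r^2 + 2 r - 8 = 0; roots r_1 = 2, r_2 = -4


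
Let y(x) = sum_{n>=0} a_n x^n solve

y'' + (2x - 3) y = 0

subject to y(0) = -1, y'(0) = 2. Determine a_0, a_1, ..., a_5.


Ansatz: y(x) = sum_{n>=0} a_n x^n, so y'(x) = sum_{n>=1} n a_n x^(n-1) and y''(x) = sum_{n>=2} n(n-1) a_n x^(n-2).
Substitute into P(x) y'' + Q(x) y' + R(x) y = 0 with P(x) = 1, Q(x) = 0, R(x) = 2x - 3, and match powers of x.
Initial conditions: a_0 = -1, a_1 = 2.
Setting the coefficient of each power of x to zero and solving order by order (substituting the coefficients already found):
  x^0: 2 a_2 - 3 a_0 = 0  ->  2 a_2 = 3 a_0 = -3  ->  a_2 = -3/2
  x^1: 6 a_3 - 3 a_1 + 2 a_0 = 0  ->  6 a_3 = 3 a_1 - 2 a_0 = 8  ->  a_3 = 4/3
  x^2: 12 a_4 - 3 a_2 + 2 a_1 = 0  ->  12 a_4 = 3 a_2 - 2 a_1 = -17/2  ->  a_4 = -17/24
  x^3: 20 a_5 - 3 a_3 + 2 a_2 = 0  ->  20 a_5 = 3 a_3 - 2 a_2 = 7  ->  a_5 = 7/20
Truncated series: y(x) = -1 + 2 x - (3/2) x^2 + (4/3) x^3 - (17/24) x^4 + (7/20) x^5 + O(x^6).

a_0 = -1; a_1 = 2; a_2 = -3/2; a_3 = 4/3; a_4 = -17/24; a_5 = 7/20


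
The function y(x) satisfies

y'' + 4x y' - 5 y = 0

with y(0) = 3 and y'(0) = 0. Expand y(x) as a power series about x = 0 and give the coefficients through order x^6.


Ansatz: y(x) = sum_{n>=0} a_n x^n, so y'(x) = sum_{n>=1} n a_n x^(n-1) and y''(x) = sum_{n>=2} n(n-1) a_n x^(n-2).
Substitute into P(x) y'' + Q(x) y' + R(x) y = 0 with P(x) = 1, Q(x) = 4x, R(x) = -5, and match powers of x.
Initial conditions: a_0 = 3, a_1 = 0.
Setting the coefficient of each power of x to zero and solving order by order (substituting the coefficients already found):
  x^0: 2 a_2 - 5 a_0 = 0  ->  2 a_2 = 5 a_0 = 15  ->  a_2 = 15/2
  x^1: 6 a_3 - a_1 = 0  ->  6 a_3 = a_1 = 0  ->  a_3 = 0
  x^2: 12 a_4 + 3 a_2 = 0  ->  12 a_4 = -3 a_2 = -45/2  ->  a_4 = -15/8
  x^3: 20 a_5 + 7 a_3 = 0  ->  20 a_5 = -7 a_3 = 0  ->  a_5 = 0
  x^4: 30 a_6 + 11 a_4 = 0  ->  30 a_6 = -11 a_4 = 165/8  ->  a_6 = 11/16
Truncated series: y(x) = 3 + (15/2) x^2 - (15/8) x^4 + (11/16) x^6 + O(x^7).

a_0 = 3; a_1 = 0; a_2 = 15/2; a_3 = 0; a_4 = -15/8; a_5 = 0; a_6 = 11/16


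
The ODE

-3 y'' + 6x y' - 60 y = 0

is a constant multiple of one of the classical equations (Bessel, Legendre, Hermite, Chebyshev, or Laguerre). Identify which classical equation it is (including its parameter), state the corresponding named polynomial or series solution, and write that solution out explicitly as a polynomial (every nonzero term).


All three coefficients share the factor -3; dividing through by -3 gives  y'' - 2x y' + 20 y = 0.
This matches the Hermite equation y'' - 2x y' + 2n y = 0 with 2n = 20, so n = 10; the polynomial solution is H_10(x).
With y = sum_k a_k x^k, matching x^k gives (k+2)(k+1) a_{k+2} = 2(k - n) a_k = 2(k - 10) a_k. The right side vanishes at k = 10, so the series with the parity of 10 terminates at degree 10.
Standard normalization: leading coefficient of H_n is 2^n, so a_10 = 2^10 = 1024. Work downward with a_k = (k+1)(k+2) a_{k+2} / (2(k - n)):
  a_8 = (9)(10)(1024) / (2(8 - 10)) = 92160/(-4) = -23040
  a_6 = (7)(8)(-23040) / (2(6 - 10)) = -1290240/(-8) = 161280
  a_4 = (5)(6)(161280) / (2(4 - 10)) = 4838400/(-12) = -403200
  a_2 = (3)(4)(-403200) / (2(2 - 10)) = -4838400/(-16) = 302400
  a_0 = (1)(2)(302400) / (2(0 - 10)) = 604800/(-20) = -30240
Hence H_10(x) = 1024 x^10 - 23040 x^8 + 161280 x^6 - 403200 x^4 + 302400 x^2 - 30240.

H_10(x); series = 1024 x^10 - 23040 x^8 + 161280 x^6 - 403200 x^4 + 302400 x^2 - 30240


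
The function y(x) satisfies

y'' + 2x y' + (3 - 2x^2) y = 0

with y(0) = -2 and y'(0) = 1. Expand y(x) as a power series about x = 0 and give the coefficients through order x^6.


Ansatz: y(x) = sum_{n>=0} a_n x^n, so y'(x) = sum_{n>=1} n a_n x^(n-1) and y''(x) = sum_{n>=2} n(n-1) a_n x^(n-2).
Substitute into P(x) y'' + Q(x) y' + R(x) y = 0 with P(x) = 1, Q(x) = 2x, R(x) = 3 - 2x^2, and match powers of x.
Initial conditions: a_0 = -2, a_1 = 1.
Setting the coefficient of each power of x to zero and solving order by order (substituting the coefficients already found):
  x^0: 2 a_2 + 3 a_0 = 0  ->  2 a_2 = -3 a_0 = 6  ->  a_2 = 3
  x^1: 6 a_3 + 5 a_1 = 0  ->  6 a_3 = -5 a_1 = -5  ->  a_3 = -5/6
  x^2: 12 a_4 + 7 a_2 - 2 a_0 = 0  ->  12 a_4 = -7 a_2 + 2 a_0 = -25  ->  a_4 = -25/12
  x^3: 20 a_5 + 9 a_3 - 2 a_1 = 0  ->  20 a_5 = -9 a_3 + 2 a_1 = 19/2  ->  a_5 = 19/40
  x^4: 30 a_6 + 11 a_4 - 2 a_2 = 0  ->  30 a_6 = -11 a_4 + 2 a_2 = 347/12  ->  a_6 = 347/360
Truncated series: y(x) = -2 + x + 3 x^2 - (5/6) x^3 - (25/12) x^4 + (19/40) x^5 + (347/360) x^6 + O(x^7).

a_0 = -2; a_1 = 1; a_2 = 3; a_3 = -5/6; a_4 = -25/12; a_5 = 19/40; a_6 = 347/360


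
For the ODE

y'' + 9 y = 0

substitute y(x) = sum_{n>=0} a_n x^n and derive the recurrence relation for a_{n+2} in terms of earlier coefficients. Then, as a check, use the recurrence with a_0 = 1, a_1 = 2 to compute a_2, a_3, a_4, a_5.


Substitute y = sum_n a_n x^n into y'' + (const) y = 0.
y''(x) = sum_{n>=0} (n+2)(n+1) a_{n+2} x^n.
The ODE becomes sum_n [(n+2)(n+1) a_{n+2} + 9 a_n] x^n = 0.
Setting each coefficient to zero gives the recurrence:
  (n+2)(n+1) a_{n+2} + 9 a_n = 0,
  a_{n+2} = -9 / ((n+1)(n+2)) a_n.

Check with a_0 = 1, a_1 = 2 (apply the recurrence for n = 0, 1, 2, 3): a_0 = 1, a_1 = 2, a_2 = -9/2, a_3 = -3, a_4 = 27/8, a_5 = 27/20.

a_{n+2} = -9/((n+1)(n+2)) * a_n; check: a_0 = 1, a_1 = 2, a_2 = -9/2, a_3 = -3, a_4 = 27/8, a_5 = 27/20


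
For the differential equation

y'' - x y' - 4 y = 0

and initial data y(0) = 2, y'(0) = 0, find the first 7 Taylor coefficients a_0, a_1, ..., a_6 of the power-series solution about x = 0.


Ansatz: y(x) = sum_{n>=0} a_n x^n, so y'(x) = sum_{n>=1} n a_n x^(n-1) and y''(x) = sum_{n>=2} n(n-1) a_n x^(n-2).
Substitute into P(x) y'' + Q(x) y' + R(x) y = 0 with P(x) = 1, Q(x) = -x, R(x) = -4, and match powers of x.
Initial conditions: a_0 = 2, a_1 = 0.
Setting the coefficient of each power of x to zero and solving order by order (substituting the coefficients already found):
  x^0: 2 a_2 - 4 a_0 = 0  ->  2 a_2 = 4 a_0 = 8  ->  a_2 = 4
  x^1: 6 a_3 - 5 a_1 = 0  ->  6 a_3 = 5 a_1 = 0  ->  a_3 = 0
  x^2: 12 a_4 - 6 a_2 = 0  ->  12 a_4 = 6 a_2 = 24  ->  a_4 = 2
  x^3: 20 a_5 - 7 a_3 = 0  ->  20 a_5 = 7 a_3 = 0  ->  a_5 = 0
  x^4: 30 a_6 - 8 a_4 = 0  ->  30 a_6 = 8 a_4 = 16  ->  a_6 = 8/15
Truncated series: y(x) = 2 + 4 x^2 + 2 x^4 + (8/15) x^6 + O(x^7).

a_0 = 2; a_1 = 0; a_2 = 4; a_3 = 0; a_4 = 2; a_5 = 0; a_6 = 8/15


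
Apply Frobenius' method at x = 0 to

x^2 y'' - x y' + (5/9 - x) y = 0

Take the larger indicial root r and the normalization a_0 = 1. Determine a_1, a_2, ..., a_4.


Write in Frobenius form y'' + (p(x)/x) y' + (q(x)/x^2) y = 0:
  p(x) = -1,  q(x) = 5/9 - x.
Indicial equation: r(r-1) + (-1) r + (5/9) = 0 -> roots r_1 = 5/3, r_2 = 1/3.
Take r = r_1 = 5/3. Let y(x) = x^r sum_{n>=0} a_n x^n with a_0 = 1.
Substitute y = x^r sum a_n x^n and match x^{r+n}. The recurrence is
  D(n) a_n - 1 a_{n-1} = 0,  where D(n) = (r+n)(r+n-1) + (-1)(r+n) + (5/9).
  a_n = 1 / D(n) * a_{n-1}.
Since the indicial polynomial factors as (r - r_1)(r - r_2), D(n) = (r_1 + n - r_1)(r_1 + n - r_2) = n(n + 4/3).
Evaluating step by step (a_0 = 1):
  n = 1: D(1) = 1(1 + 4/3) = 7/3; numerator = 1(1) = 1; a_1 = (1)/(7/3) = 3/7
  n = 2: D(2) = 2(2 + 4/3) = 20/3; numerator = 1(3/7) = 3/7; a_2 = (3/7)/(20/3) = 9/140
  n = 3: D(3) = 3(3 + 4/3) = 13; numerator = 1(9/140) = 9/140; a_3 = (9/140)/(13) = 9/1820
  n = 4: D(4) = 4(4 + 4/3) = 64/3; numerator = 1(9/1820) = 9/1820; a_4 = (9/1820)/(64/3) = 27/116480

r = 5/3; a_0 = 1; a_1 = 3/7; a_2 = 9/140; a_3 = 9/1820; a_4 = 27/116480


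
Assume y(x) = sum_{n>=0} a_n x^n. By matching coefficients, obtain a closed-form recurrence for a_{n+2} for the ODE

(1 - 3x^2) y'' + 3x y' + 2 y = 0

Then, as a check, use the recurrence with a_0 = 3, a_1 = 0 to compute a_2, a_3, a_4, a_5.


Substitute y = sum_n a_n x^n.
(1 - 3 x^2) y'' contributes (n+2)(n+1) a_{n+2} - 3 n(n-1) a_n at x^n.
3 x y'(x) contributes 3 n a_n at x^n.
2 y(x) contributes 2 a_n at x^n.
Matching x^n: (n+2)(n+1) a_{n+2} + (-3 n(n-1) + 3 n + 2) a_n = 0.
Thus a_{n+2} = (3 n(n-1) - 3 n - 2) / ((n+1)(n+2)) * a_n.

Check with a_0 = 3, a_1 = 0 (apply the recurrence for n = 0, 1, 2, 3): a_0 = 3, a_1 = 0, a_2 = -3, a_3 = 0, a_4 = 1/2, a_5 = 0.

a_(n+2) = (3 n(n-1) - 3 n - 2) / ((n+1)(n+2)) * a_n; check: a_0 = 3, a_1 = 0, a_2 = -3, a_3 = 0, a_4 = 1/2, a_5 = 0


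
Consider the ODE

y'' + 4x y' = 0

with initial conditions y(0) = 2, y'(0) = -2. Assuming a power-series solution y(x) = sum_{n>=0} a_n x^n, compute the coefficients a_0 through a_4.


Ansatz: y(x) = sum_{n>=0} a_n x^n, so y'(x) = sum_{n>=1} n a_n x^(n-1) and y''(x) = sum_{n>=2} n(n-1) a_n x^(n-2).
Substitute into P(x) y'' + Q(x) y' + R(x) y = 0 with P(x) = 1, Q(x) = 4x, R(x) = 0, and match powers of x.
Initial conditions: a_0 = 2, a_1 = -2.
Setting the coefficient of each power of x to zero and solving order by order (substituting the coefficients already found):
  x^0: 2 a_2 = 0  ->  a_2 = 0
  x^1: 6 a_3 + 4 a_1 = 0  ->  6 a_3 = -4 a_1 = 8  ->  a_3 = 4/3
  x^2: 12 a_4 + 8 a_2 = 0  ->  12 a_4 = -8 a_2 = 0  ->  a_4 = 0
Truncated series: y(x) = 2 - 2 x + (4/3) x^3 + O(x^5).

a_0 = 2; a_1 = -2; a_2 = 0; a_3 = 4/3; a_4 = 0


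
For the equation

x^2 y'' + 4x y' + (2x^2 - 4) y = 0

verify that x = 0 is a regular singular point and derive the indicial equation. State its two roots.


Divide by x^2 to reach normal form y'' + P_1(x) y' + P_2(x) y = 0 with P_1(x) = 4/x and P_2(x) = 2 - 4/x^2.
x = 0 is a singular point because the y'-coefficient 4/x has a pole at x = 0 and the y-coefficient 2 - 4/x^2 has a pole at x = 0.
It is a regular singular point because x P_1(x) = p(x) = 4 and x^2 P_2(x) = q(x) = 2x^2 - 4 are polynomials, hence analytic at x = 0.
p(0) = 4,  q(0) = -4.
Indicial equation: r(r-1) + p(0) r + q(0) = 0, i.e. r^2 + (p(0) - 1) r + q(0) = 0, i.e. r^2 + 3 r - 4 = 0.
Discriminant: (3)^2 - 4(-4) = 25, so r = (-3 ± 5)/2.
Solving: r_1 = 1, r_2 = -4.

indicial: r^2 + 3 r - 4 = 0; roots r_1 = 1, r_2 = -4


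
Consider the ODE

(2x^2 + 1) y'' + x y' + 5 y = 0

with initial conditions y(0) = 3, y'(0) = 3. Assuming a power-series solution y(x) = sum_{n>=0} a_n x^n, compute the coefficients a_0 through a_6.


Ansatz: y(x) = sum_{n>=0} a_n x^n, so y'(x) = sum_{n>=1} n a_n x^(n-1) and y''(x) = sum_{n>=2} n(n-1) a_n x^(n-2).
Substitute into P(x) y'' + Q(x) y' + R(x) y = 0 with P(x) = 2x^2 + 1, Q(x) = x, R(x) = 5, and match powers of x.
Initial conditions: a_0 = 3, a_1 = 3.
Setting the coefficient of each power of x to zero and solving order by order (substituting the coefficients already found):
  x^0: 2 a_2 + 5 a_0 = 0  ->  2 a_2 = -5 a_0 = -15  ->  a_2 = -15/2
  x^1: 6 a_3 + 6 a_1 = 0  ->  6 a_3 = -6 a_1 = -18  ->  a_3 = -3
  x^2: 12 a_4 + 11 a_2 = 0  ->  12 a_4 = -11 a_2 = 165/2  ->  a_4 = 55/8
  x^3: 20 a_5 + 20 a_3 = 0  ->  20 a_5 = -20 a_3 = 60  ->  a_5 = 3
  x^4: 30 a_6 + 33 a_4 = 0  ->  30 a_6 = -33 a_4 = -1815/8  ->  a_6 = -121/16
Truncated series: y(x) = 3 + 3 x - (15/2) x^2 - 3 x^3 + (55/8) x^4 + 3 x^5 - (121/16) x^6 + O(x^7).

a_0 = 3; a_1 = 3; a_2 = -15/2; a_3 = -3; a_4 = 55/8; a_5 = 3; a_6 = -121/16


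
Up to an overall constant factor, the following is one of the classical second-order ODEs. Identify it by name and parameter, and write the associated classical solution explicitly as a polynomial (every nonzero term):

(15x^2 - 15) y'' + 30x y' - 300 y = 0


All three coefficients share the factor -15; dividing through by -15 gives  (1 - x^2) y'' - 2x y' + 20 y = 0.
This matches the Legendre equation (1 - x^2) y'' - 2x y' + n(n+1) y = 0 (note the -2x y' term) with n(n+1) = 20, so n = 4; the polynomial solution is P_4(x).
With y = sum_k a_k x^k, matching x^k gives (k+2)(k+1) a_{k+2} = [k(k+1) - n(n+1)] a_k = (k - 4)(k + 5) a_k. The right side vanishes at k = 4, so the series with the parity of 4 terminates at degree 4.
Standard normalization (P_n(1) = 1): leading coefficient (2n)!/(2^n (n!)^2) = 40320/(16*576) = 35/8, so a_4 = 35/8. Work downward with a_k = (k+1)(k+2) a_{k+2} / ((k - 4)(k + 5)):
  a_2 = (3)(4)(35/8) / ((2 - 4)(2 + 5)) = (105/2)/(-14) = -15/4
  a_0 = (1)(2)(-15/4) / ((0 - 4)(0 + 5)) = (-15/2)/(-20) = 3/8
Hence P_4(x) = 35 x^4/8 - 15 x^2/4 + 3/8.

P_4(x); series = 35 x^4/8 - 15 x^2/4 + 3/8


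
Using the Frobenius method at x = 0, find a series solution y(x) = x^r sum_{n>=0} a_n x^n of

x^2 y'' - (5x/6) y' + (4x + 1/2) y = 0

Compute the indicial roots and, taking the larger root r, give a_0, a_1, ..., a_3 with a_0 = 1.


Write in Frobenius form y'' + (p(x)/x) y' + (q(x)/x^2) y = 0:
  p(x) = -5/6,  q(x) = 4x + 1/2.
Indicial equation: r(r-1) + (-5/6) r + (1/2) = 0 -> roots r_1 = 3/2, r_2 = 1/3.
Take r = r_1 = 3/2. Let y(x) = x^r sum_{n>=0} a_n x^n with a_0 = 1.
Substitute y = x^r sum a_n x^n and match x^{r+n}. The recurrence is
  D(n) a_n + 4 a_{n-1} = 0,  where D(n) = (r+n)(r+n-1) + (-5/6)(r+n) + (1/2).
  a_n = -4 / D(n) * a_{n-1}.
Since the indicial polynomial factors as (r - r_1)(r - r_2), D(n) = (r_1 + n - r_1)(r_1 + n - r_2) = n(n + 7/6).
Evaluating step by step (a_0 = 1):
  n = 1: D(1) = 1(1 + 7/6) = 13/6; numerator = -4(1) = -4; a_1 = (-4)/(13/6) = -24/13
  n = 2: D(2) = 2(2 + 7/6) = 19/3; numerator = -4(-24/13) = 96/13; a_2 = (96/13)/(19/3) = 288/247
  n = 3: D(3) = 3(3 + 7/6) = 25/2; numerator = -4(288/247) = -1152/247; a_3 = (-1152/247)/(25/2) = -2304/6175

r = 3/2; a_0 = 1; a_1 = -24/13; a_2 = 288/247; a_3 = -2304/6175


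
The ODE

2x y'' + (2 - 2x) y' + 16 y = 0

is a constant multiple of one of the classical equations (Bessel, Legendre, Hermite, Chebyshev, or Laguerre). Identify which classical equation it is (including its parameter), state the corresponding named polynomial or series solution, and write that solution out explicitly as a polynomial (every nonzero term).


All three coefficients share the factor 2; dividing through by 2 gives  x y'' + (1 - x) y' + 8 y = 0.
This matches the Laguerre equation x y'' + (1 - x) y' + n y = 0 with n = 8; the polynomial solution is L_8(x).
With y = sum_k a_k x^k, matching x^k gives (k+1)k a_{k+1} + (k+1) a_{k+1} - k a_k + n a_k = 0, i.e. (k+1)^2 a_{k+1} = (k - n) a_k = (k - 8) a_k. The right side vanishes at k = 8, so the series terminates at degree 8.
Standard normalization L_n(0) = 1 gives a_0 = 1. Work upward with a_{k+1} = (k - 8) a_k / (k+1)^2:
  a_1 = (0 - 8)(1) / 1^2 = -8/1 = -8
  a_2 = (1 - 8)(-8) / 2^2 = 56/4 = 14
  a_3 = (2 - 8)(14) / 3^2 = -84/9 = -28/3
  a_4 = (3 - 8)(-28/3) / 4^2 = (140/3)/16 = 35/12
  a_5 = (4 - 8)(35/12) / 5^2 = (-35/3)/25 = -7/15
  a_6 = (5 - 8)(-7/15) / 6^2 = (7/5)/36 = 7/180
  a_7 = (6 - 8)(7/180) / 7^2 = (-7/90)/49 = -1/630
  a_8 = (7 - 8)(-1/630) / 8^2 = (1/630)/64 = 1/40320
Hence L_8(x) = x^8/40320 - x^7/630 + 7 x^6/180 - 7 x^5/15 + 35 x^4/12 - 28 x^3/3 + 14 x^2 - 8 x + 1.

L_8(x); series = x^8/40320 - x^7/630 + 7 x^6/180 - 7 x^5/15 + 35 x^4/12 - 28 x^3/3 + 14 x^2 - 8 x + 1


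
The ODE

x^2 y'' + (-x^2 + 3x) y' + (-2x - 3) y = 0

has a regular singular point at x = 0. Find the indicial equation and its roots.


Divide by x^2 to reach normal form y'' + P_1(x) y' + P_2(x) y = 0 with P_1(x) = -1 + 3/x and P_2(x) = -2/x - 3/x^2.
x = 0 is a singular point because the y'-coefficient -1 + 3/x has a pole at x = 0 and the y-coefficient -2/x - 3/x^2 has a pole at x = 0.
It is a regular singular point because x P_1(x) = p(x) = 3 - x and x^2 P_2(x) = q(x) = -2x - 3 are polynomials, hence analytic at x = 0.
p(0) = 3,  q(0) = -3.
Indicial equation: r(r-1) + p(0) r + q(0) = 0, i.e. r^2 + (p(0) - 1) r + q(0) = 0, i.e. r^2 + 2 r - 3 = 0.
Discriminant: (2)^2 - 4(-3) = 16, so r = (-2 ± 4)/2.
Solving: r_1 = 1, r_2 = -3.

indicial: r^2 + 2 r - 3 = 0; roots r_1 = 1, r_2 = -3


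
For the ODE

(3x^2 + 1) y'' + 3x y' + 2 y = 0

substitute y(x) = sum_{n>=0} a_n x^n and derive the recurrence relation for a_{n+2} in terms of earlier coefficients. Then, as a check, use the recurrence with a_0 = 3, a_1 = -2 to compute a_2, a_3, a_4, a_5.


Substitute y = sum_n a_n x^n.
(1 + 3 x^2) y'' contributes (n+2)(n+1) a_{n+2} + 3 n(n-1) a_n at x^n.
3 x y'(x) contributes 3 n a_n at x^n.
2 y(x) contributes 2 a_n at x^n.
Matching x^n: (n+2)(n+1) a_{n+2} + (3 n(n-1) + 3 n + 2) a_n = 0.
Thus a_{n+2} = (-3 n(n-1) - 3 n - 2) / ((n+1)(n+2)) * a_n.

Check with a_0 = 3, a_1 = -2 (apply the recurrence for n = 0, 1, 2, 3): a_0 = 3, a_1 = -2, a_2 = -3, a_3 = 5/3, a_4 = 7/2, a_5 = -29/12.

a_(n+2) = (-3 n(n-1) - 3 n - 2) / ((n+1)(n+2)) * a_n; check: a_0 = 3, a_1 = -2, a_2 = -3, a_3 = 5/3, a_4 = 7/2, a_5 = -29/12


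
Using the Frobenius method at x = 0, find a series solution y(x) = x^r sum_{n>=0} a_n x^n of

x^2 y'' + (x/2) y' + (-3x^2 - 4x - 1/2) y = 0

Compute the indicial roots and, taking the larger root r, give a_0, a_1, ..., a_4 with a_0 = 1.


Write in Frobenius form y'' + (p(x)/x) y' + (q(x)/x^2) y = 0:
  p(x) = 1/2,  q(x) = -3x^2 - 4x - 1/2.
Indicial equation: r(r-1) + (1/2) r + (-1/2) = 0 -> roots r_1 = 1, r_2 = -1/2.
Take r = r_1 = 1. Let y(x) = x^r sum_{n>=0} a_n x^n with a_0 = 1.
Substitute y = x^r sum a_n x^n and match x^{r+n}. The recurrence is
  D(n) a_n - 4 a_{n-1} - 3 a_{n-2} = 0,  where D(n) = (r+n)(r+n-1) + (1/2)(r+n) + (-1/2).
  a_n = [4 a_{n-1} + 3 a_{n-2}] / D(n).
Since the indicial polynomial factors as (r - r_1)(r - r_2), D(n) = (r_1 + n - r_1)(r_1 + n - r_2) = n(n + 3/2).
Evaluating step by step (a_0 = 1):
  n = 1: D(1) = 1(1 + 3/2) = 5/2; numerator = 4(1) = 4; a_1 = (4)/(5/2) = 8/5
  n = 2: D(2) = 2(2 + 3/2) = 7; numerator = 4(8/5) + 3(1) = 47/5; a_2 = (47/5)/(7) = 47/35
  n = 3: D(3) = 3(3 + 3/2) = 27/2; numerator = 4(47/35) + 3(8/5) = 356/35; a_3 = (356/35)/(27/2) = 712/945
  n = 4: D(4) = 4(4 + 3/2) = 22; numerator = 4(712/945) + 3(47/35) = 1331/189; a_4 = (1331/189)/(22) = 121/378

r = 1; a_0 = 1; a_1 = 8/5; a_2 = 47/35; a_3 = 712/945; a_4 = 121/378


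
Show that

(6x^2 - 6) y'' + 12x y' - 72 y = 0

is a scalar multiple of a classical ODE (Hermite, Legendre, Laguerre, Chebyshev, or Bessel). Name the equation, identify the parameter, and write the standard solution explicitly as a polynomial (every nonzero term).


All three coefficients share the factor -6; dividing through by -6 gives  (1 - x^2) y'' - 2x y' + 12 y = 0.
This matches the Legendre equation (1 - x^2) y'' - 2x y' + n(n+1) y = 0 (note the -2x y' term) with n(n+1) = 12, so n = 3; the polynomial solution is P_3(x).
With y = sum_k a_k x^k, matching x^k gives (k+2)(k+1) a_{k+2} = [k(k+1) - n(n+1)] a_k = (k - 3)(k + 4) a_k. The right side vanishes at k = 3, so the series with the parity of 3 terminates at degree 3.
Standard normalization (P_n(1) = 1): leading coefficient (2n)!/(2^n (n!)^2) = 720/(8*36) = 5/2, so a_3 = 5/2. Work downward with a_k = (k+1)(k+2) a_{k+2} / ((k - 3)(k + 4)):
  a_1 = (2)(3)(5/2) / ((1 - 3)(1 + 4)) = 15/(-10) = -3/2
Hence P_3(x) = 5 x^3/2 - 3 x/2.

P_3(x); series = 5 x^3/2 - 3 x/2


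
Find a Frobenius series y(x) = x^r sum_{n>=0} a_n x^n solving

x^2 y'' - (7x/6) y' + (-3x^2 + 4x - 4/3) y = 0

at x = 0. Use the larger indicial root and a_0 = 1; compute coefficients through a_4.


Write in Frobenius form y'' + (p(x)/x) y' + (q(x)/x^2) y = 0:
  p(x) = -7/6,  q(x) = -3x^2 + 4x - 4/3.
Indicial equation: r(r-1) + (-7/6) r + (-4/3) = 0 -> roots r_1 = 8/3, r_2 = -1/2.
Take r = r_1 = 8/3. Let y(x) = x^r sum_{n>=0} a_n x^n with a_0 = 1.
Substitute y = x^r sum a_n x^n and match x^{r+n}. The recurrence is
  D(n) a_n + 4 a_{n-1} - 3 a_{n-2} = 0,  where D(n) = (r+n)(r+n-1) + (-7/6)(r+n) + (-4/3).
  a_n = [-4 a_{n-1} + 3 a_{n-2}] / D(n).
Since the indicial polynomial factors as (r - r_1)(r - r_2), D(n) = (r_1 + n - r_1)(r_1 + n - r_2) = n(n + 19/6).
Evaluating step by step (a_0 = 1):
  n = 1: D(1) = 1(1 + 19/6) = 25/6; numerator = -4(1) = -4; a_1 = (-4)/(25/6) = -24/25
  n = 2: D(2) = 2(2 + 19/6) = 31/3; numerator = -4(-24/25) + 3(1) = 171/25; a_2 = (171/25)/(31/3) = 513/775
  n = 3: D(3) = 3(3 + 19/6) = 37/2; numerator = -4(513/775) + 3(-24/25) = -4284/775; a_3 = (-4284/775)/(37/2) = -8568/28675
  n = 4: D(4) = 4(4 + 19/6) = 86/3; numerator = -4(-8568/28675) + 3(513/775) = 18243/5735; a_4 = (18243/5735)/(86/3) = 54729/493210

r = 8/3; a_0 = 1; a_1 = -24/25; a_2 = 513/775; a_3 = -8568/28675; a_4 = 54729/493210


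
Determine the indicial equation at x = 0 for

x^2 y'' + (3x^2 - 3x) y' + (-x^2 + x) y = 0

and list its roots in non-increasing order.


Divide by x^2 to reach normal form y'' + P_1(x) y' + P_2(x) y = 0 with P_1(x) = 3 - 3/x and P_2(x) = -1 + 1/x.
x = 0 is a singular point because the y'-coefficient 3 - 3/x has a pole at x = 0 and the y-coefficient -1 + 1/x has a pole at x = 0.
It is a regular singular point because x P_1(x) = p(x) = 3x - 3 and x^2 P_2(x) = q(x) = -x^2 + x are polynomials, hence analytic at x = 0.
p(0) = -3,  q(0) = 0.
Indicial equation: r(r-1) + p(0) r + q(0) = 0, i.e. r^2 + (p(0) - 1) r + q(0) = 0, i.e. r^2 - 4 r = 0.
Discriminant: (-4)^2 - 4(0) = 16, so r = (4 ± 4)/2.
Solving: r_1 = 4, r_2 = 0.

indicial: r^2 - 4 r = 0; roots r_1 = 4, r_2 = 0


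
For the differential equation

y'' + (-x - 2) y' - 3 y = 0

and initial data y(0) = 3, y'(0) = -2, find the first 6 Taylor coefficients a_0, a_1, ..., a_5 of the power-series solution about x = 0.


Ansatz: y(x) = sum_{n>=0} a_n x^n, so y'(x) = sum_{n>=1} n a_n x^(n-1) and y''(x) = sum_{n>=2} n(n-1) a_n x^(n-2).
Substitute into P(x) y'' + Q(x) y' + R(x) y = 0 with P(x) = 1, Q(x) = -x - 2, R(x) = -3, and match powers of x.
Initial conditions: a_0 = 3, a_1 = -2.
Setting the coefficient of each power of x to zero and solving order by order (substituting the coefficients already found):
  x^0: 2 a_2 - 2 a_1 - 3 a_0 = 0  ->  2 a_2 = 2 a_1 + 3 a_0 = 5  ->  a_2 = 5/2
  x^1: 6 a_3 - 4 a_2 - 4 a_1 = 0  ->  6 a_3 = 4 a_2 + 4 a_1 = 2  ->  a_3 = 1/3
  x^2: 12 a_4 - 6 a_3 - 5 a_2 = 0  ->  12 a_4 = 6 a_3 + 5 a_2 = 29/2  ->  a_4 = 29/24
  x^3: 20 a_5 - 8 a_4 - 6 a_3 = 0  ->  20 a_5 = 8 a_4 + 6 a_3 = 35/3  ->  a_5 = 7/12
Truncated series: y(x) = 3 - 2 x + (5/2) x^2 + (1/3) x^3 + (29/24) x^4 + (7/12) x^5 + O(x^6).

a_0 = 3; a_1 = -2; a_2 = 5/2; a_3 = 1/3; a_4 = 29/24; a_5 = 7/12


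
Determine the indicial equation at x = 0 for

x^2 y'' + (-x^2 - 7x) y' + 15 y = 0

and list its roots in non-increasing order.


Divide by x^2 to reach normal form y'' + P_1(x) y' + P_2(x) y = 0 with P_1(x) = -1 - 7/x and P_2(x) = 15/x^2.
x = 0 is a singular point because the y'-coefficient -1 - 7/x has a pole at x = 0 and the y-coefficient 15/x^2 has a pole at x = 0.
It is a regular singular point because x P_1(x) = p(x) = -x - 7 and x^2 P_2(x) = q(x) = 15 are polynomials, hence analytic at x = 0.
p(0) = -7,  q(0) = 15.
Indicial equation: r(r-1) + p(0) r + q(0) = 0, i.e. r^2 + (p(0) - 1) r + q(0) = 0, i.e. r^2 - 8 r + 15 = 0.
Discriminant: (-8)^2 - 4(15) = 4, so r = (8 ± 2)/2.
Solving: r_1 = 5, r_2 = 3.

indicial: r^2 - 8 r + 15 = 0; roots r_1 = 5, r_2 = 3
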